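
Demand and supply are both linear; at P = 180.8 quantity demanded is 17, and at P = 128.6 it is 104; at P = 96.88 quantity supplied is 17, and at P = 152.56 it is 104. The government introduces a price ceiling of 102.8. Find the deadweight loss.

2116.53

Demand slope = (128.6 − 180.8)/(104 − 17) = −0.6, so P = 191 − 0.6Q.
Supply slope = (152.56 − 96.88)/(104 − 17) = 0.64, so P = 86 + 0.64Q.
Competitive equilibrium: 191 − 0.6Q = 86 + 0.64Q → Q* = 84.6774, P* = 140.1935.
At the ceiling P = 102.8, quantity supplied = (102.8 − 86)/0.64 = 26.25.
Willingness to pay at Q' = 26.25: 191 − 0.6·26.25 = 175.25.
ΔQ = 84.6774 − 26.25 = 58.4274; wedge = 175.25 − 102.8 = 72.45.
Deadweight loss = ½ × 58.4274 × 72.45 = 2116.53.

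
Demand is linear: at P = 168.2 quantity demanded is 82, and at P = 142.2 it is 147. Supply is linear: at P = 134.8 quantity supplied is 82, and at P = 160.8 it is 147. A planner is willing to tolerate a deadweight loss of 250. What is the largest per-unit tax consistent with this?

Demand slope = (142.2 − 168.2)/(147 − 82) = −0.4, so P = 201 − 0.4Q.
Supply slope = (160.8 − 134.8)/(147 − 82) = 0.4, so P = 102 + 0.4Q.
Competitive equilibrium: 201 − 0.4Q = 102 + 0.4Q → Q* = 123.75, P* = 151.5.
A tax t gives ΔQ = t/0.8 and wedge t, so DWL = t²/1.6.
t²/1.6 = 250 → t² = 400 → t = 20.

20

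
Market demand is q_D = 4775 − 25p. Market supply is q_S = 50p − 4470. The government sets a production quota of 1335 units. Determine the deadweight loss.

3852.08

In inverse form: demand p = 191 − 0.04q, supply p = 89.4 + 0.02q.
Competitive equilibrium: 191 − 0.04q = 89.4 + 0.02q → q* = 1693.3333, p* = 123.2667.
At q = 1335: demand price = 191 − 0.04·1335 = 137.6; supply price = 89.4 + 0.02·1335 = 116.1.
Δq = 1693.3333 − 1335 = 358.3333; wedge = 137.6 − 116.1 = 21.5.
Deadweight loss = ½ × 358.3333 × 21.5 = 3852.08.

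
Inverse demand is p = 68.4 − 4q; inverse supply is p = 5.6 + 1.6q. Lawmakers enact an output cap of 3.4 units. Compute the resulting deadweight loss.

170.98

Competitive equilibrium: 68.4 − 4q = 5.6 + 1.6q → q* = 11.2143, p* = 23.5429.
At q = 3.4: demand price = 68.4 − 4·3.4 = 54.8; supply price = 5.6 + 1.6·3.4 = 11.04.
Δq = 11.2143 − 3.4 = 7.8143; wedge = 54.8 − 11.04 = 43.76.
Deadweight loss = ½ × 7.8143 × 43.76 = 170.98.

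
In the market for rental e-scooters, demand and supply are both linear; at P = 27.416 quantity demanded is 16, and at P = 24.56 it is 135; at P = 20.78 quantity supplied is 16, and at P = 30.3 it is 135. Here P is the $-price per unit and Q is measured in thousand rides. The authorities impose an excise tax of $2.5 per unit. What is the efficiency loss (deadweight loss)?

Demand slope = (24.56 − 27.416)/(135 − 16) = −0.024, so P = 27.8 − 0.024Q.
Supply slope = (30.3 − 20.78)/(135 − 16) = 0.08, so P = 19.5 + 0.08Q.
Competitive equilibrium: 27.8 − 0.024Q = 19.5 + 0.08Q → Q* = 79.8077, P* = 25.8846.
With the tax, the buyer price exceeds the seller price by 2.5: (27.8 − 0.024Q) − (19.5 + 0.08Q) = 2.5 → Q' = 55.7692.
ΔQ = 79.8077 − 55.7692 = 24.0385; the wedge equals the tax, 2.5.
Deadweight loss = ½ × 24.0385 × 2.5 = $30.05 thousand.

$30.05 thousand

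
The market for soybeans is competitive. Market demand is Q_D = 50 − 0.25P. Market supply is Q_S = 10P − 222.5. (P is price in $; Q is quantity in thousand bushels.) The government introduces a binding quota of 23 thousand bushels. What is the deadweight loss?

In inverse form: demand P = 200 − 4Q, supply P = 22.25 + 0.1Q.
Competitive equilibrium: 200 − 4Q = 22.25 + 0.1Q → Q* = 43.3537, P* = 26.5854.
At Q = 23: demand price = 200 − 4·23 = 108; supply price = 22.25 + 0.1·23 = 24.55.
ΔQ = 43.3537 − 23 = 20.3537; wedge = 108 − 24.55 = 83.45.
DWL = ½ × 20.3537 × 83.45 = $849.26 thousand.

$849.26 thousand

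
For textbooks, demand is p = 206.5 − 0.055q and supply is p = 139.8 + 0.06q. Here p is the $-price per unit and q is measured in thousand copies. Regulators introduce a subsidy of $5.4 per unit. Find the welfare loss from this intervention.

$126.78 thousand

Competitive equilibrium: 206.5 − 0.055q = 139.8 + 0.06q → q* = 580, p* = 174.6.
The subsidy lowers effective supply by 5.4: p = 134.4 + 0.06q.
New quantity: 206.5 − 0.055q = 134.4 + 0.06q → q' = 626.9565.
Overproduction Δq = 626.9565 − 580 = 46.9565; wedge = subsidy = 5.4.
The triangle = ½ × 46.9565 × 5.4 = $126.78 thousand.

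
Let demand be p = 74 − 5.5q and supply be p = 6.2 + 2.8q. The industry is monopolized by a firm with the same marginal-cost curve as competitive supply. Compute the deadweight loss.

43.99

Competitive equilibrium: 74 − 5.5q = 6.2 + 2.8q → q* = 8.1687, p* = 29.0723.
Marginal revenue: MR = 74 − 11q. Set MR = MC: 74 − 11q = 6.2 + 2.8q → q_m = 4.913.
Price p_m = 74 − 5.5·4.913 = 46.9785; MC(q_m) = 6.2 + 2.8·4.913 = 19.9564.
Competitive q* = 8.1687, so Δq = 3.2557; wedge = 46.9785 − 19.9564 = 27.0221.
Deadweight loss = ½ × 3.2557 × 27.0221 = 43.99.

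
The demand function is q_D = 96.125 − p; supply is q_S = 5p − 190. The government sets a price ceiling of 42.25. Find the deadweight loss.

443.50

In inverse form: demand p = 96.125 − q, supply p = 38 + 0.2q.
Competitive equilibrium: 96.125 − q = 38 + 0.2q → q* = 48.4375, p* = 47.6875.
At the ceiling p = 42.25, quantity supplied = (42.25 − 38)/0.2 = 21.25.
Willingness to pay at q' = 21.25: 96.125 − 1·21.25 = 74.875.
Δq = 48.4375 − 21.25 = 27.1875; wedge = 74.875 − 42.25 = 32.625.
Welfare loss = ½ × 27.1875 × 32.625 = 443.50.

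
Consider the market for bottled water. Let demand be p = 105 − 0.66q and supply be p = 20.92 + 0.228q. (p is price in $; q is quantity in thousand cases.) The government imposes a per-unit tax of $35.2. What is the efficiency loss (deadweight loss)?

Competitive equilibrium: 105 − 0.66q = 20.92 + 0.228q → q* = 94.6847, p* = 42.5081.
With the tax, the buyer price exceeds the seller price by 35.2: (105 − 0.66q) − (20.92 + 0.228q) = 35.2 → q' = 55.045.
Δq = 94.6847 − 55.045 = 39.6397; the wedge equals the tax, 35.2.
Welfare loss = ½ × 39.6397 × 35.2 = $697.66 thousand.

$697.66 thousand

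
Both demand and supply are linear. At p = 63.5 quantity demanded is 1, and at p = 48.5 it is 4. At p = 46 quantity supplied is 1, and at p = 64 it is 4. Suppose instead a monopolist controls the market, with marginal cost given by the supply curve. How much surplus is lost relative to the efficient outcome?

3.61

Demand slope = (48.5 − 63.5)/(4 − 1) = −5, so p = 68.5 − 5q.
Supply slope = (64 − 46)/(4 − 1) = 6, so p = 40 + 6q.
Competitive equilibrium: 68.5 − 5q = 40 + 6q → q* = 2.5909, p* = 55.5455.
Marginal revenue: MR = 68.5 − 10q. Set MR = MC: 68.5 − 10q = 40 + 6q → q_m = 1.7813.
Price p_m = 68.5 − 5·1.7813 = 59.5935; MC(q_m) = 40 + 6·1.7813 = 50.6878.
Competitive q* = 2.5909, so Δq = 0.8096; wedge = 59.5935 − 50.6878 = 8.9057.
The triangle = ½ × 0.8096 × 8.9057 = 3.61.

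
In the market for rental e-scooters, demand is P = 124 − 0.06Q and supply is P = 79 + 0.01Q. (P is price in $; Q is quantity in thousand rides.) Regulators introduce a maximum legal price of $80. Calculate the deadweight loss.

$10314.29 thousand

Competitive equilibrium: 124 − 0.06Q = 79 + 0.01Q → Q* = 642.85714, P* = 85.42857.
At the ceiling P = 80, quantity supplied = (80 − 79)/0.01 = 100.
Willingness to pay at Q' = 100: 124 − 0.06·100 = 118.
ΔQ = 642.85714 − 100 = 542.85714; wedge = 118 − 80 = 38.
Deadweight loss = ½ × 542.85714 × 38 = $10314.29 thousand.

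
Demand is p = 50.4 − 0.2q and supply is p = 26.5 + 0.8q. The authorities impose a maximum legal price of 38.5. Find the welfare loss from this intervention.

39.605

Competitive equilibrium: 50.4 − 0.2q = 26.5 + 0.8q → q* = 23.9, p* = 45.62.
At the ceiling p = 38.5, quantity supplied = (38.5 − 26.5)/0.8 = 15.
Willingness to pay at q' = 15: 50.4 − 0.2·15 = 47.4.
Δq = 23.9 − 15 = 8.9; wedge = 47.4 − 38.5 = 8.9.
DWL = ½ × 8.9 × 8.9 = 39.605.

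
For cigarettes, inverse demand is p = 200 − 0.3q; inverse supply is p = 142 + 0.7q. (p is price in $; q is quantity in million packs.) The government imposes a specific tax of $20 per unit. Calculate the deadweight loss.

Competitive equilibrium: 200 − 0.3q = 142 + 0.7q → q* = 58, p* = 182.6.
With the tax, the buyer price exceeds the seller price by 20: (200 − 0.3q) − (142 + 0.7q) = 20 → q' = 38.
Δq = 58 − 38 = 20; the wedge equals the tax, 20.
Deadweight loss = ½ × 20 × 20 = $200 million.

$200 million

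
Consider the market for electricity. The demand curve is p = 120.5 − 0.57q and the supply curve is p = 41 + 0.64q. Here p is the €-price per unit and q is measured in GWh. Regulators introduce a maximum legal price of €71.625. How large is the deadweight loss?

€192.79

Competitive equilibrium: 120.5 − 0.57q = 41 + 0.64q → q* = 65.7025, p* = 83.0496.
At the ceiling p = 71.625, quantity supplied = (71.625 − 41)/0.64 = 47.8516.
Willingness to pay at q' = 47.8516: 120.5 − 0.57·47.8516 = 93.2246.
Δq = 65.7025 − 47.8516 = 17.8509; wedge = 93.2246 − 71.625 = 21.5996.
The triangle = ½ × 17.8509 × 21.5996 = €192.79.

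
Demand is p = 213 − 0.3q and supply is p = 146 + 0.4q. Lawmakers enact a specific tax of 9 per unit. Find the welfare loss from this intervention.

Competitive equilibrium: 213 − 0.3q = 146 + 0.4q → q* = 95.7143, p* = 184.2857.
With the tax, the buyer price exceeds the seller price by 9: (213 − 0.3q) − (146 + 0.4q) = 9 → q' = 82.8571.
Δq = 95.7143 − 82.8571 = 12.8572; the wedge equals the tax, 9.
Welfare loss = ½ × 12.8572 × 9 = 57.86.

57.86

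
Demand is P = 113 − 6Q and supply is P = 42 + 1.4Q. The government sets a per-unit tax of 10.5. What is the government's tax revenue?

Competitive equilibrium: 113 − 6Q = 42 + 1.4Q → Q* = 9.5946, P* = 55.4324.
With the tax, the buyer price exceeds the seller price by 10.5: (113 − 6Q) − (42 + 1.4Q) = 10.5 → Q' = 8.1757.
Tax revenue = 10.5 × 8.1757 = 85.84.

85.84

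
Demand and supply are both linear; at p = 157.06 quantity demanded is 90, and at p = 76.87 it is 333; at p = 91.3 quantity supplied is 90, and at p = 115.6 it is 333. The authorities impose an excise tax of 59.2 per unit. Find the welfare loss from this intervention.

4075.16

Demand slope = (76.87 − 157.06)/(333 − 90) = −0.33, so p = 186.76 − 0.33q.
Supply slope = (115.6 − 91.3)/(333 − 90) = 0.1, so p = 82.3 + 0.1q.
Competitive equilibrium: 186.76 − 0.33q = 82.3 + 0.1q → q* = 242.9302, p* = 106.593.
With the tax, the buyer price exceeds the seller price by 59.2: (186.76 − 0.33q) − (82.3 + 0.1q) = 59.2 → q' = 105.2558.
Δq = 242.9302 − 105.2558 = 137.6744; the wedge equals the tax, 59.2.
Deadweight loss = ½ × 137.6744 × 59.2 = 4075.16.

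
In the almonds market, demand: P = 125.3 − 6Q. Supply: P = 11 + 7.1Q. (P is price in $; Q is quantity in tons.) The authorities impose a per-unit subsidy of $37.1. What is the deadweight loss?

$52.53

Competitive equilibrium: 125.3 − 6Q = 11 + 7.1Q → Q* = 8.72519, P* = 72.94885.
The subsidy lowers effective supply by 37.1: P = 7.1Q − 26.1.
New quantity: 125.3 − 6Q = 7.1Q − 26.1 → Q' = 11.55725.
Overproduction ΔQ = 11.55725 − 8.72519 = 2.83206; wedge = subsidy = 37.1.
The triangle = ½ × 2.83206 × 37.1 = $52.53.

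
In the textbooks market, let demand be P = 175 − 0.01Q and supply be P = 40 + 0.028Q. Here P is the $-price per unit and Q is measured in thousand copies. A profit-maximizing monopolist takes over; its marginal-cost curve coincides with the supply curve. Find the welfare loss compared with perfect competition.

$10408.10 thousand

Competitive equilibrium: 175 − 0.01Q = 40 + 0.028Q → Q* = 3552.6316, P* = 139.4737.
Marginal revenue: MR = 175 − 0.02Q. Set MR = MC: 175 − 0.02Q = 40 + 0.028Q → Q_m = 2812.5.
Price P_m = 175 − 0.01·2812.5 = 146.875; MC(Q_m) = 40 + 0.028·2812.5 = 118.75.
Competitive Q* = 3552.6316, so ΔQ = 740.1316; wedge = 146.875 − 118.75 = 28.125.
Deadweight loss = ½ × 740.1316 × 28.125 = $10408.10 thousand.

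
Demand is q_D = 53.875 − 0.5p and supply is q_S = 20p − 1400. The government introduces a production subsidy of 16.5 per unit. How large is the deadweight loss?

In inverse form: demand p = 107.75 − 2q, supply p = 70 + 0.05q.
Competitive equilibrium: 107.75 − 2q = 70 + 0.05q → q* = 18.4146, p* = 70.9207.
The subsidy lowers effective supply by 16.5: p = 53.5 + 0.05q.
New quantity: 107.75 − 2q = 53.5 + 0.05q → q' = 26.4634.
Overproduction Δq = 26.4634 − 18.4146 = 8.0488; wedge = subsidy = 16.5.
Deadweight loss = ½ × 8.0488 × 16.5 = 66.40.

66.40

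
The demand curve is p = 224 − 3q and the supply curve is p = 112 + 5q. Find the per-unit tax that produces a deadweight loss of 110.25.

Competitive equilibrium: 224 − 3q = 112 + 5q → q* = 14, p* = 182.
A tax t gives Δq = t/8 and wedge t, so DWL = t²/16.
t²/16 = 110.25 → t² = 1764 → t = 42.

42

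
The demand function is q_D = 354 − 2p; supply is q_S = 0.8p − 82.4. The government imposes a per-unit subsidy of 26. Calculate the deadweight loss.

In inverse form: demand p = 177 − 0.5q, supply p = 103 + 1.25q.
Competitive equilibrium: 177 − 0.5q = 103 + 1.25q → q* = 42.2857, p* = 155.8571.
The subsidy lowers effective supply by 26: p = 77 + 1.25q.
New quantity: 177 − 0.5q = 77 + 1.25q → q' = 57.1429.
Overproduction Δq = 57.1429 − 42.2857 = 14.8572; wedge = subsidy = 26.
The triangle = ½ × 14.8572 × 26 = 193.14.

193.14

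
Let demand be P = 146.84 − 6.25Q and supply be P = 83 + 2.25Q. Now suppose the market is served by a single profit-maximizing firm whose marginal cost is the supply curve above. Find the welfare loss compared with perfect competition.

Competitive equilibrium: 146.84 − 6.25Q = 83 + 2.25Q → Q* = 7.51059, P* = 99.89882.
Marginal revenue: MR = 146.84 − 12.5Q. Set MR = MC: 146.84 − 12.5Q = 83 + 2.25Q → Q_m = 4.32814.
Price P_m = 146.84 − 6.25·4.32814 = 119.78913; MC(Q_m) = 83 + 2.25·4.32814 = 92.73832.
Competitive Q* = 7.51059, so ΔQ = 3.18245; wedge = 119.78913 − 92.73832 = 27.05081.
Welfare loss = ½ × 3.18245 × 27.05081 = 43.04.

43.04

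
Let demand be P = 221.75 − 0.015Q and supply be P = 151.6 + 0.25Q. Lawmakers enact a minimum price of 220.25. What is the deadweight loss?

Competitive equilibrium: 221.75 − 0.015Q = 151.6 + 0.25Q → Q* = 264.717, P* = 217.7792.
At the floor P = 220.25, quantity demanded = (221.75 − 220.25)/0.015 = 100.
Sellers' marginal cost at Q' = 100: 151.6 + 0.25·100 = 176.6.
ΔQ = 264.717 − 100 = 164.717; wedge = 220.25 − 176.6 = 43.65.
The triangle = ½ × 164.717 × 43.65 = 3594.95.

3594.95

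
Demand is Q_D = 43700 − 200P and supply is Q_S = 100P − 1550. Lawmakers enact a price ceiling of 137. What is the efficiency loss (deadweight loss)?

In inverse form: demand P = 218.5 − 0.005Q, supply P = 15.5 + 0.01Q.
Competitive equilibrium: 218.5 − 0.005Q = 15.5 + 0.01Q → Q* = 13533.3333, P* = 150.8333.
At the ceiling P = 137, quantity supplied = (137 − 15.5)/0.01 = 12150.
Willingness to pay at Q' = 12150: 218.5 − 0.005·12150 = 157.75.
ΔQ = 13533.3333 − 12150 = 1383.3333; wedge = 157.75 − 137 = 20.75.
The triangle = ½ × 1383.3333 × 20.75 = 14352.08.

14352.08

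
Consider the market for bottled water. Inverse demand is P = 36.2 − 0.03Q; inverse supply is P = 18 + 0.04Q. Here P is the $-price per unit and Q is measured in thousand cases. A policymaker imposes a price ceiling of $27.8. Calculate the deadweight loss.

Competitive equilibrium: 36.2 − 0.03Q = 18 + 0.04Q → Q* = 260, P* = 28.4.
At the ceiling P = 27.8, quantity supplied = (27.8 − 18)/0.04 = 245.
Willingness to pay at Q' = 245: 36.2 − 0.03·245 = 28.85.
ΔQ = 260 − 245 = 15; wedge = 28.85 − 27.8 = 1.05.
The triangle = ½ × 15 × 1.05 = $7.875 thousand.

$7.875 thousand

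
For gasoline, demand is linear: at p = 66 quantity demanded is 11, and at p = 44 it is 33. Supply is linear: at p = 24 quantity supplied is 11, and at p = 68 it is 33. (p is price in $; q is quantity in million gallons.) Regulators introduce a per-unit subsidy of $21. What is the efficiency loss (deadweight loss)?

$73.50 million

Demand slope = (44 − 66)/(33 − 11) = −1, so p = 77 − q.
Supply slope = (68 − 24)/(33 − 11) = 2, so p = 2 + 2q.
Competitive equilibrium: 77 − q = 2 + 2q → q* = 25, p* = 52.
The subsidy lowers effective supply by 21: p = 2q − 19.
New quantity: 77 − q = 2q − 19 → q' = 32.
Overproduction Δq = 32 − 25 = 7; wedge = subsidy = 21.
Welfare loss = ½ × 7 × 21 = $73.50 million.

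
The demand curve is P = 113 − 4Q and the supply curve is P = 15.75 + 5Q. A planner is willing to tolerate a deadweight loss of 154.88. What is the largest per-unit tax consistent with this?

52.8

Competitive equilibrium: 113 − 4Q = 15.75 + 5Q → Q* = 10.8056, P* = 69.7778.
A tax t gives ΔQ = t/9 and wedge t, so DWL = t²/18.
t²/18 = 154.88 → t² = 2787.84 → t = 52.8.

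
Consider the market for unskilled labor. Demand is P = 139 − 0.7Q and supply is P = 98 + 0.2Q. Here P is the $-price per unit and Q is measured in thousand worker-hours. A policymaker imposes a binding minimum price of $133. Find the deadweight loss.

Competitive equilibrium: 139 − 0.7Q = 98 + 0.2Q → Q* = 45.5556, P* = 107.1111.
At the floor P = 133, quantity demanded = (139 − 133)/0.7 = 8.5714.
Sellers' marginal cost at Q' = 8.5714: 98 + 0.2·8.5714 = 99.7143.
ΔQ = 45.5556 − 8.5714 = 36.9842; wedge = 133 − 99.7143 = 33.2857.
Welfare loss = ½ × 36.9842 × 33.2857 = $615.52 thousand.

$615.52 thousand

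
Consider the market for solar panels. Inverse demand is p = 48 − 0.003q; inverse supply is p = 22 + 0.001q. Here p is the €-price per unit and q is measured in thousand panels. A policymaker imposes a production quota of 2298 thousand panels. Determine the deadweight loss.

Competitive equilibrium: 48 − 0.003q = 22 + 0.001q → q* = 6500, p* = 28.5.
At q = 2298: demand price = 48 − 0.003·2298 = 41.106; supply price = 22 + 0.001·2298 = 24.298.
Δq = 6500 − 2298 = 4202; wedge = 41.106 − 24.298 = 16.808.
The triangle = ½ × 4202 × 16.808 = €35313.608 thousand.

€35313.608 thousand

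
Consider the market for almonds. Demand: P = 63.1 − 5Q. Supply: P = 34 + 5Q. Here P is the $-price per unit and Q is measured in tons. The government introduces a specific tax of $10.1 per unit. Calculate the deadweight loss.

$5.10

Competitive equilibrium: 63.1 − 5Q = 34 + 5Q → Q* = 2.91, P* = 48.55.
With the tax, the buyer price exceeds the seller price by 10.1: (63.1 − 5Q) − (34 + 5Q) = 10.1 → Q' = 1.9.
ΔQ = 2.91 − 1.9 = 1.01; the wedge equals the tax, 10.1.
Deadweight loss = ½ × 1.01 × 10.1 = $5.10.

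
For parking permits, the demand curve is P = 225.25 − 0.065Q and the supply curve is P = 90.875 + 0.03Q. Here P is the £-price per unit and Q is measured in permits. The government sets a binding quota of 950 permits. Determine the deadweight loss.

Competitive equilibrium: 225.25 − 0.065Q = 90.875 + 0.03Q → Q* = 1414.4737, P* = 133.3092.
At Q = 950: demand price = 225.25 − 0.065·950 = 163.5; supply price = 90.875 + 0.03·950 = 119.375.
ΔQ = 1414.4737 − 950 = 464.4737; wedge = 163.5 − 119.375 = 44.125.
Welfare loss = ½ × 464.4737 × 44.125 = £10247.45.

£10247.45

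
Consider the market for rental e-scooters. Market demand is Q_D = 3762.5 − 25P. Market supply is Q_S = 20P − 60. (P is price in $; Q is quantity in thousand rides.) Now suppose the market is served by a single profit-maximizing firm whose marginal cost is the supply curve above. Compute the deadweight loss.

$11443.13 thousand

In inverse form: demand P = 150.5 − 0.04Q, supply P = 3 + 0.05Q.
Competitive equilibrium: 150.5 − 0.04Q = 3 + 0.05Q → Q* = 1638.8889, P* = 84.9444.
Marginal revenue: MR = 150.5 − 0.08Q. Set MR = MC: 150.5 − 0.08Q = 3 + 0.05Q → Q_m = 1134.6154.
Price P_m = 150.5 − 0.04·1134.6154 = 105.1154; MC(Q_m) = 3 + 0.05·1134.6154 = 59.7308.
Competitive Q* = 1638.8889, so ΔQ = 504.2735; wedge = 105.1154 − 59.7308 = 45.3846.
The triangle = ½ × 504.2735 × 45.3846 = $11443.13 thousand.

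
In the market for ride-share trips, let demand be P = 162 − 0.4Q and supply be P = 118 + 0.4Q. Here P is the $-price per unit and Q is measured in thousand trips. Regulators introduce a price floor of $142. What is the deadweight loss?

$10 thousand

Competitive equilibrium: 162 − 0.4Q = 118 + 0.4Q → Q* = 55, P* = 140.
At the floor P = 142, quantity demanded = (162 − 142)/0.4 = 50.
Sellers' marginal cost at Q' = 50: 118 + 0.4·50 = 138.
ΔQ = 55 − 50 = 5; wedge = 142 − 138 = 4.
Welfare loss = ½ × 5 × 4 = $10 thousand.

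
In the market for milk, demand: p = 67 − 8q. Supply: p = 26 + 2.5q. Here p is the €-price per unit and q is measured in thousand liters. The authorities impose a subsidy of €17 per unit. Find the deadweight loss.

Competitive equilibrium: 67 − 8q = 26 + 2.5q → q* = 3.9048, p* = 35.7619.
The subsidy lowers effective supply by 17: p = 9 + 2.5q.
New quantity: 67 − 8q = 9 + 2.5q → q' = 5.5238.
Overproduction Δq = 5.5238 − 3.9048 = 1.619; wedge = subsidy = 17.
DWL = ½ × 1.619 × 17 = €13.76 thousand.

€13.76 thousand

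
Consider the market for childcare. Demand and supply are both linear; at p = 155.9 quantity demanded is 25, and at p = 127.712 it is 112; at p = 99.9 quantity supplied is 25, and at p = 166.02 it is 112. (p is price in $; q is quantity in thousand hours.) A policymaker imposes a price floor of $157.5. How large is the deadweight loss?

$1736.26 thousand

Demand slope = (127.712 − 155.9)/(112 − 25) = −0.324, so p = 164 − 0.324q.
Supply slope = (166.02 − 99.9)/(112 − 25) = 0.76, so p = 80.9 + 0.76q.
Competitive equilibrium: 164 − 0.324q = 80.9 + 0.76q → q* = 76.6605, p* = 139.162.
At the floor p = 157.5, quantity demanded = (164 − 157.5)/0.324 = 20.0617.
Sellers' marginal cost at q' = 20.0617: 80.9 + 0.76·20.0617 = 96.1469.
Δq = 76.6605 − 20.0617 = 56.5988; wedge = 157.5 − 96.1469 = 61.3531.
Welfare loss = ½ × 56.5988 × 61.3531 = $1736.26 thousand.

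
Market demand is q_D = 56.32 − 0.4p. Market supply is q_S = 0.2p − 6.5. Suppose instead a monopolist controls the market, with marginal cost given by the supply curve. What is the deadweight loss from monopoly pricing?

48.87

In inverse form: demand p = 140.8 − 2.5q, supply p = 32.5 + 5q.
Competitive equilibrium: 140.8 − 2.5q = 32.5 + 5q → q* = 14.44, p* = 104.7.
Marginal revenue: MR = 140.8 − 5q. Set MR = MC: 140.8 − 5q = 32.5 + 5q → q_m = 10.83.
Price p_m = 140.8 − 2.5·10.83 = 113.725; MC(q_m) = 32.5 + 5·10.83 = 86.65.
Competitive q* = 14.44, so Δq = 3.61; wedge = 113.725 − 86.65 = 27.075.
The triangle = ½ × 3.61 × 27.075 = 48.87.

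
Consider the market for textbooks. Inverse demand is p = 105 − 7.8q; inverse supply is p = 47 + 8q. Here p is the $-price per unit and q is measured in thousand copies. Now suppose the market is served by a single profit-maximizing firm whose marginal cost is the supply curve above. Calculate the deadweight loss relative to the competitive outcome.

Competitive equilibrium: 105 − 7.8q = 47 + 8q → q* = 3.6709, p* = 76.3671.
Marginal revenue: MR = 105 − 15.6q. Set MR = MC: 105 − 15.6q = 47 + 8q → q_m = 2.4576.
Price p_m = 105 − 7.8·2.4576 = 85.8307; MC(q_m) = 47 + 8·2.4576 = 66.6608.
Competitive q* = 3.6709, so Δq = 1.2133; wedge = 85.8307 − 66.6608 = 19.1699.
Welfare loss = ½ × 1.2133 × 19.1699 = $11.63 thousand.

$11.63 thousand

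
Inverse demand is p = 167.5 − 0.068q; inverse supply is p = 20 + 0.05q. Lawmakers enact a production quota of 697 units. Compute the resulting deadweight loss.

18042.731

Competitive equilibrium: 167.5 − 0.068q = 20 + 0.05q → q* = 1250, p* = 82.5.
At q = 697: demand price = 167.5 − 0.068·697 = 120.104; supply price = 20 + 0.05·697 = 54.85.
Δq = 1250 − 697 = 553; wedge = 120.104 − 54.85 = 65.254.
DWL = ½ × 553 × 65.254 = 18042.731.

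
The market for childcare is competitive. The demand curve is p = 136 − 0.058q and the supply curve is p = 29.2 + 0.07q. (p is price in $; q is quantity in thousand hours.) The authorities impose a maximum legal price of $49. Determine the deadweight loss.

Competitive equilibrium: 136 − 0.058q = 29.2 + 0.07q → q* = 834.375, p* = 87.60625.
At the ceiling p = 49, quantity supplied = (49 − 29.2)/0.07 = 282.857143.
Willingness to pay at q' = 282.857143: 136 − 0.058·282.857143 = 119.594286.
Δq = 834.375 − 282.857143 = 551.517857; wedge = 119.594286 − 49 = 70.594286.
DWL = ½ × 551.517857 × 70.594286 = $19467 thousand.

$19467 thousand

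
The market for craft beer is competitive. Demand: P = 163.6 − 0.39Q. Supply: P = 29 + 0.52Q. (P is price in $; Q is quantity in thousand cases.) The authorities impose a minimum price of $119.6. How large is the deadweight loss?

$560.30 thousand

Competitive equilibrium: 163.6 − 0.39Q = 29 + 0.52Q → Q* = 147.9121, P* = 105.9143.
At the floor P = 119.6, quantity demanded = (163.6 − 119.6)/0.39 = 112.8205.
Sellers' marginal cost at Q' = 112.8205: 29 + 0.52·112.8205 = 87.6667.
ΔQ = 147.9121 − 112.8205 = 35.0916; wedge = 119.6 − 87.6667 = 31.9333.
The triangle = ½ × 35.0916 × 31.9333 = $560.30 thousand.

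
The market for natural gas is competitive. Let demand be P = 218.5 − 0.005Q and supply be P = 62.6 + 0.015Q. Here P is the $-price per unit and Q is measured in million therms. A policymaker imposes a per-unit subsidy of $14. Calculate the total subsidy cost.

$118930 million

Competitive equilibrium: 218.5 − 0.005Q = 62.6 + 0.015Q → Q* = 7795, P* = 179.525.
The subsidy lowers effective supply by 14: P = 48.6 + 0.015Q.
New quantity: 218.5 − 0.005Q = 48.6 + 0.015Q → Q' = 8495.
Total subsidy cost = 14 × 8495 = $118930 million.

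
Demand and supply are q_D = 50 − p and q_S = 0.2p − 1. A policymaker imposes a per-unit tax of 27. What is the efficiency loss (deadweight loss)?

60.75

In inverse form: demand p = 50 − q, supply p = 5 + 5q.
Competitive equilibrium: 50 − q = 5 + 5q → q* = 7.5, p* = 42.5.
With the tax, the buyer price exceeds the seller price by 27: (50 − q) − (5 + 5q) = 27 → q' = 3.
Δq = 7.5 − 3 = 4.5; the wedge equals the tax, 27.
DWL = ½ × 4.5 × 27 = 60.75.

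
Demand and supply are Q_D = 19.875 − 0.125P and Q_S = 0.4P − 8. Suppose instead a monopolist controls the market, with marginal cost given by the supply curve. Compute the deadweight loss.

In inverse form: demand P = 159 − 8Q, supply P = 20 + 2.5Q.
Competitive equilibrium: 159 − 8Q = 20 + 2.5Q → Q* = 13.2381, P* = 53.0952.
Marginal revenue: MR = 159 − 16Q. Set MR = MC: 159 − 16Q = 20 + 2.5Q → Q_m = 7.5135.
Price P_m = 159 − 8·7.5135 = 98.892; MC(Q_m) = 20 + 2.5·7.5135 = 38.7838.
Competitive Q* = 13.2381, so ΔQ = 5.7246; wedge = 98.892 − 38.7838 = 60.1082.
Welfare loss = ½ × 5.7246 × 60.1082 = 172.05.

172.05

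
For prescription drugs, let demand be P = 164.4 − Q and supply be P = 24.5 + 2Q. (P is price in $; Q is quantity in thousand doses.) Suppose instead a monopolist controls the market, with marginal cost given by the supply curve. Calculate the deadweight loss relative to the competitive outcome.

Competitive equilibrium: 164.4 − Q = 24.5 + 2Q → Q* = 46.63333, P* = 117.76667.
Marginal revenue: MR = 164.4 − 2Q. Set MR = MC: 164.4 − 2Q = 24.5 + 2Q → Q_m = 34.975.
Price P_m = 164.4 − 1·34.975 = 129.425; MC(Q_m) = 24.5 + 2·34.975 = 94.45.
Competitive Q* = 46.63333, so ΔQ = 11.65833; wedge = 129.425 − 94.45 = 34.975.
The triangle = ½ × 11.65833 × 34.975 = $203.88 thousand.

$203.88 thousand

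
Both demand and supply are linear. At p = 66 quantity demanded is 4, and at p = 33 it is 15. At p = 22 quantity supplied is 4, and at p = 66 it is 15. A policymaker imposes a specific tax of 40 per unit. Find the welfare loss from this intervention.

Demand slope = (33 − 66)/(15 − 4) = −3, so p = 78 − 3q.
Supply slope = (66 − 22)/(15 − 4) = 4, so p = 6 + 4q.
Competitive equilibrium: 78 − 3q = 6 + 4q → q* = 10.2857, p* = 47.1429.
With the tax, the buyer price exceeds the seller price by 40: (78 − 3q) − (6 + 4q) = 40 → q' = 4.5714.
Δq = 10.2857 − 4.5714 = 5.7143; the wedge equals the tax, 40.
The triangle = ½ × 5.7143 × 40 = 114.29.

114.29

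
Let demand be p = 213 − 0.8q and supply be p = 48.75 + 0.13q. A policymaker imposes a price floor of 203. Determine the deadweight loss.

Competitive equilibrium: 213 − 0.8q = 48.75 + 0.13q → q* = 176.6129, p* = 71.7097.
At the floor p = 203, quantity demanded = (213 − 203)/0.8 = 12.5.
Sellers' marginal cost at q' = 12.5: 48.75 + 0.13·12.5 = 50.375.
Δq = 176.6129 − 12.5 = 164.1129; wedge = 203 − 50.375 = 152.625.
DWL = ½ × 164.1129 × 152.625 = 12523.87.

12523.87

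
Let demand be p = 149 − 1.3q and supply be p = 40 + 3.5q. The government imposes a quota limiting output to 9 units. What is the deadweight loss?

451

Competitive equilibrium: 149 − 1.3q = 40 + 3.5q → q* = 22.7083, p* = 119.4792.
At q = 9: demand price = 149 − 1.3·9 = 137.3; supply price = 40 + 3.5·9 = 71.5.
Δq = 22.7083 − 9 = 13.7083; wedge = 137.3 − 71.5 = 65.8.
The triangle = ½ × 13.7083 × 65.8 = 451.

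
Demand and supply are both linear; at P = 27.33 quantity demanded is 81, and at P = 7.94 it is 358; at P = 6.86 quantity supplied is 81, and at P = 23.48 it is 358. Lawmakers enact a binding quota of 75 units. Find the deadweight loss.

Demand slope = (7.94 − 27.33)/(358 − 81) = −0.07, so P = 33 − 0.07Q.
Supply slope = (23.48 − 6.86)/(358 − 81) = 0.06, so P = 2 + 0.06Q.
Competitive equilibrium: 33 − 0.07Q = 2 + 0.06Q → Q* = 238.4615, P* = 16.3077.
At Q = 75: demand price = 33 − 0.07·75 = 27.75; supply price = 2 + 0.06·75 = 6.5.
ΔQ = 238.4615 − 75 = 163.4615; wedge = 27.75 − 6.5 = 21.25.
Welfare loss = ½ × 163.4615 × 21.25 = 1736.78.

1736.78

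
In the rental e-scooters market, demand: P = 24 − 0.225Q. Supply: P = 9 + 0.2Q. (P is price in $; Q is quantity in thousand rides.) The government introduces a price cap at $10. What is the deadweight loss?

Competitive equilibrium: 24 − 0.225Q = 9 + 0.2Q → Q* = 35.2941, P* = 16.0588.
At the ceiling P = 10, quantity supplied = (10 − 9)/0.2 = 5.
Willingness to pay at Q' = 5: 24 − 0.225·5 = 22.875.
ΔQ = 35.2941 − 5 = 30.2941; wedge = 22.875 − 10 = 12.875.
Welfare loss = ½ × 30.2941 × 12.875 = $195.02 thousand.

$195.02 thousand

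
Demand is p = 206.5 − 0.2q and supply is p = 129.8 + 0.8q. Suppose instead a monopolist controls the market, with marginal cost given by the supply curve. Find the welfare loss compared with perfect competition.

81.71

Competitive equilibrium: 206.5 − 0.2q = 129.8 + 0.8q → q* = 76.7, p* = 191.16.
Marginal revenue: MR = 206.5 − 0.4q. Set MR = MC: 206.5 − 0.4q = 129.8 + 0.8q → q_m = 63.9167.
Price p_m = 206.5 − 0.2·63.9167 = 193.7167; MC(q_m) = 129.8 + 0.8·63.9167 = 180.9334.
Competitive q* = 76.7, so Δq = 12.7833; wedge = 193.7167 − 180.9334 = 12.7833.
Deadweight loss = ½ × 12.7833 × 12.7833 = 81.71.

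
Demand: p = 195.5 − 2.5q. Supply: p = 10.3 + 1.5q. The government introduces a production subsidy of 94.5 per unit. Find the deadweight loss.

Competitive equilibrium: 195.5 − 2.5q = 10.3 + 1.5q → q* = 46.3, p* = 79.75.
The subsidy lowers effective supply by 94.5: p = 1.5q − 84.2.
New quantity: 195.5 − 2.5q = 1.5q − 84.2 → q' = 69.925.
Overproduction Δq = 69.925 − 46.3 = 23.625; wedge = subsidy = 94.5.
The triangle = ½ × 23.625 × 94.5 = 1116.28.

1116.28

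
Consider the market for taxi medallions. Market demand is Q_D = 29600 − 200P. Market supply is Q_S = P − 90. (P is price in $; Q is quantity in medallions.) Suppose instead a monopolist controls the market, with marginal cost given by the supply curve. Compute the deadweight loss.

In inverse form: demand P = 148 − 0.005Q, supply P = 90 + Q.
Competitive equilibrium: 148 − 0.005Q = 90 + Q → Q* = 57.7114, P* = 147.7114.
Marginal revenue: MR = 148 − 0.01Q. Set MR = MC: 148 − 0.01Q = 90 + Q → Q_m = 57.4257.
Price P_m = 148 − 0.005·57.4257 = 147.7129; MC(Q_m) = 90 + 1·57.4257 = 147.4257.
Competitive Q* = 57.7114, so ΔQ = 0.2857; wedge = 147.7129 − 147.4257 = 0.2872.
Deadweight loss = ½ × 0.2857 × 0.2872 = $0.04.

$0.04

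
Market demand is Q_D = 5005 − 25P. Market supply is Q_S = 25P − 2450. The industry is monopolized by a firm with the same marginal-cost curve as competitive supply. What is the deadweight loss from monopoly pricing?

In inverse form: demand P = 200.2 − 0.04Q, supply P = 98 + 0.04Q.
Competitive equilibrium: 200.2 − 0.04Q = 98 + 0.04Q → Q* = 1277.5, P* = 149.1.
Marginal revenue: MR = 200.2 − 0.08Q. Set MR = MC: 200.2 − 0.08Q = 98 + 0.04Q → Q_m = 851.66667.
Price P_m = 200.2 − 0.04·851.66667 = 166.13333; MC(Q_m) = 98 + 0.04·851.66667 = 132.06667.
Competitive Q* = 1277.5, so ΔQ = 425.83333; wedge = 166.13333 − 132.06667 = 34.06666.
Deadweight loss = ½ × 425.83333 × 34.06666 = 7253.36.

7253.36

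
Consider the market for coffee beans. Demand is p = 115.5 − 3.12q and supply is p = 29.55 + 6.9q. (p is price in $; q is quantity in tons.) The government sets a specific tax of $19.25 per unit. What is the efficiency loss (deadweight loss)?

$18.49

Competitive equilibrium: 115.5 − 3.12q = 29.55 + 6.9q → q* = 8.5778, p* = 88.7371.
With the tax, the buyer price exceeds the seller price by 19.25: (115.5 − 3.12q) − (29.55 + 6.9q) = 19.25 → q' = 6.6567.
Δq = 8.5778 − 6.6567 = 1.9211; the wedge equals the tax, 19.25.
Deadweight loss = ½ × 1.9211 × 19.25 = $18.49.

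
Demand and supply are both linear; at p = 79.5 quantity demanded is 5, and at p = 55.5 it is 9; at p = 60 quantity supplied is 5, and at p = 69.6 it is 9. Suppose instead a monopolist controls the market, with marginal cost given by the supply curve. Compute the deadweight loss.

39.09

Demand slope = (55.5 − 79.5)/(9 − 5) = −6, so p = 109.5 − 6q.
Supply slope = (69.6 − 60)/(9 − 5) = 2.4, so p = 48 + 2.4q.
Competitive equilibrium: 109.5 − 6q = 48 + 2.4q → q* = 7.3214, p* = 65.5714.
Marginal revenue: MR = 109.5 − 12q. Set MR = MC: 109.5 − 12q = 48 + 2.4q → q_m = 4.2708.
Price p_m = 109.5 − 6·4.2708 = 83.8752; MC(q_m) = 48 + 2.4·4.2708 = 58.2499.
Competitive q* = 7.3214, so Δq = 3.0506; wedge = 83.8752 − 58.2499 = 25.6253.
Welfare loss = ½ × 3.0506 × 25.6253 = 39.09.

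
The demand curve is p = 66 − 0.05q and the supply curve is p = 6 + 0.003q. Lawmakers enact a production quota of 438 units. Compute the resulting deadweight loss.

Competitive equilibrium: 66 − 0.05q = 6 + 0.003q → q* = 1132.0755, p* = 9.3962.
At q = 438: demand price = 66 − 0.05·438 = 44.1; supply price = 6 + 0.003·438 = 7.314.
Δq = 1132.0755 − 438 = 694.0755; wedge = 44.1 − 7.314 = 36.786.
The triangle = ½ × 694.0755 × 36.786 = 12766.13.

12766.13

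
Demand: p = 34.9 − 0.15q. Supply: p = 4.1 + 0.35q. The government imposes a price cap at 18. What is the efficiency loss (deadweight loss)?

119.75

Competitive equilibrium: 34.9 − 0.15q = 4.1 + 0.35q → q* = 61.6, p* = 25.66.
At the ceiling p = 18, quantity supplied = (18 − 4.1)/0.35 = 39.7143.
Willingness to pay at q' = 39.7143: 34.9 − 0.15·39.7143 = 28.9429.
Δq = 61.6 − 39.7143 = 21.8857; wedge = 28.9429 − 18 = 10.9429.
The triangle = ½ × 21.8857 × 10.9429 = 119.75.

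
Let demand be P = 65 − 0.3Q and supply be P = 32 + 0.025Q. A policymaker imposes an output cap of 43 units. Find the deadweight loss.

Competitive equilibrium: 65 − 0.3Q = 32 + 0.025Q → Q* = 101.5385, P* = 34.5385.
At Q = 43: demand price = 65 − 0.3·43 = 52.1; supply price = 32 + 0.025·43 = 33.075.
ΔQ = 101.5385 − 43 = 58.5385; wedge = 52.1 − 33.075 = 19.025.
The triangle = ½ × 58.5385 × 19.025 = 556.85.

556.85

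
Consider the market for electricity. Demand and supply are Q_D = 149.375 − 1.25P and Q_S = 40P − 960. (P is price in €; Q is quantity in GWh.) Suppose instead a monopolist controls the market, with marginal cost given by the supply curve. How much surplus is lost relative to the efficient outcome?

In inverse form: demand P = 119.5 − 0.8Q, supply P = 24 + 0.025Q.
Competitive equilibrium: 119.5 − 0.8Q = 24 + 0.025Q → Q* = 115.75758, P* = 26.89394.
Marginal revenue: MR = 119.5 − 1.6Q. Set MR = MC: 119.5 − 1.6Q = 24 + 0.025Q → Q_m = 58.76923.
Price P_m = 119.5 − 0.8·58.76923 = 72.48462; MC(Q_m) = 24 + 0.025·58.76923 = 25.46923.
Competitive Q* = 115.75758, so ΔQ = 56.98835; wedge = 72.48462 − 25.46923 = 47.01539.
DWL = ½ × 56.98835 × 47.01539 = €1339.66.

€1339.66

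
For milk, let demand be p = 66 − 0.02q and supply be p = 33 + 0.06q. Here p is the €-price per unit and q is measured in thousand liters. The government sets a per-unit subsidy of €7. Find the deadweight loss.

€306.25 thousand

Competitive equilibrium: 66 − 0.02q = 33 + 0.06q → q* = 412.5, p* = 57.75.
The subsidy lowers effective supply by 7: p = 26 + 0.06q.
New quantity: 66 − 0.02q = 26 + 0.06q → q' = 500.
Overproduction Δq = 500 − 412.5 = 87.5; wedge = subsidy = 7.
The triangle = ½ × 87.5 × 7 = €306.25 thousand.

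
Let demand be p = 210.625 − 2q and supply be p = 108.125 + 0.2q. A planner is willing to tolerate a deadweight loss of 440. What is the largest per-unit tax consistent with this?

Competitive equilibrium: 210.625 − 2q = 108.125 + 0.2q → q* = 46.5909, p* = 117.4432.
A tax t gives Δq = t/2.2 and wedge t, so DWL = t²/4.4.
t²/4.4 = 440 → t² = 1936 → t = 44.

44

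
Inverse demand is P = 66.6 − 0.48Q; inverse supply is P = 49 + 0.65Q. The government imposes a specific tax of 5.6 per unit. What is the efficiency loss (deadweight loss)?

13.88

Competitive equilibrium: 66.6 − 0.48Q = 49 + 0.65Q → Q* = 15.5752, P* = 59.1239.
With the tax, the buyer price exceeds the seller price by 5.6: (66.6 − 0.48Q) − (49 + 0.65Q) = 5.6 → Q' = 10.6195.
ΔQ = 15.5752 − 10.6195 = 4.9557; the wedge equals the tax, 5.6.
The triangle = ½ × 4.9557 × 5.6 = 13.88.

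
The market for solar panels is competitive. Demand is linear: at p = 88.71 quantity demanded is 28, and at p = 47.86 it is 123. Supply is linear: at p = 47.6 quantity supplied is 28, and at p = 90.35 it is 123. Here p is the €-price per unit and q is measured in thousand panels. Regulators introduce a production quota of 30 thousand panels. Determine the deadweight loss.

€879.79 thousand

Demand slope = (47.86 − 88.71)/(123 − 28) = −0.43, so p = 100.75 − 0.43q.
Supply slope = (90.35 − 47.6)/(123 − 28) = 0.45, so p = 35 + 0.45q.
Competitive equilibrium: 100.75 − 0.43q = 35 + 0.45q → q* = 74.7159, p* = 68.6222.
At q = 30: demand price = 100.75 − 0.43·30 = 87.85; supply price = 35 + 0.45·30 = 48.5.
Δq = 74.7159 − 30 = 44.7159; wedge = 87.85 − 48.5 = 39.35.
DWL = ½ × 44.7159 × 39.35 = €879.79 thousand.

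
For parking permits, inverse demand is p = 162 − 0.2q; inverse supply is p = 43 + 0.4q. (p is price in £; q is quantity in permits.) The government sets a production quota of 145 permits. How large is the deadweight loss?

£853.33

Competitive equilibrium: 162 − 0.2q = 43 + 0.4q → q* = 198.3333, p* = 122.3333.
At q = 145: demand price = 162 − 0.2·145 = 133; supply price = 43 + 0.4·145 = 101.
Δq = 198.3333 − 145 = 53.3333; wedge = 133 − 101 = 32.
DWL = ½ × 53.3333 × 32 = £853.33.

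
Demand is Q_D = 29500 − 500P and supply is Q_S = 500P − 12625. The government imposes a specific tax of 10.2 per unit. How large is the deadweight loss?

In inverse form: demand P = 59 − 0.002Q, supply P = 25.25 + 0.002Q.
Competitive equilibrium: 59 − 0.002Q = 25.25 + 0.002Q → Q* = 8437.5, P* = 42.125.
With the tax, the buyer price exceeds the seller price by 10.2: (59 − 0.002Q) − (25.25 + 0.002Q) = 10.2 → Q' = 5887.5.
ΔQ = 8437.5 − 5887.5 = 2550; the wedge equals the tax, 10.2.
DWL = ½ × 2550 × 10.2 = 13005.

13005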